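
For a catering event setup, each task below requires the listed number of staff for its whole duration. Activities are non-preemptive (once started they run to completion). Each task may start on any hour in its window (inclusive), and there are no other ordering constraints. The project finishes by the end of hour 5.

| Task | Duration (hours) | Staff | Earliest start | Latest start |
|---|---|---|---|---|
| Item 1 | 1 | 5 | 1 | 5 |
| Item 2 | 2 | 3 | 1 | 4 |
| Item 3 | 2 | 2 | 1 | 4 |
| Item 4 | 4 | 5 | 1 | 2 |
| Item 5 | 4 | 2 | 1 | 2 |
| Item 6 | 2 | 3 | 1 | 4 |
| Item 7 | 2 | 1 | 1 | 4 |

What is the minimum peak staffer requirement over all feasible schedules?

12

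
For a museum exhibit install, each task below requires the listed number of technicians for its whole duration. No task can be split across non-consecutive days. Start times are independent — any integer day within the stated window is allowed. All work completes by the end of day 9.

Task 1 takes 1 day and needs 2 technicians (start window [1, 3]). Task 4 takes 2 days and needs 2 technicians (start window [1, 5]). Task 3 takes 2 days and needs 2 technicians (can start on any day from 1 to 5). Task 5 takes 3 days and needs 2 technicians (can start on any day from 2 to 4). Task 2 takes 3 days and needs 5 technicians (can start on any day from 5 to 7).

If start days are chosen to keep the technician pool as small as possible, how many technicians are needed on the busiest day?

5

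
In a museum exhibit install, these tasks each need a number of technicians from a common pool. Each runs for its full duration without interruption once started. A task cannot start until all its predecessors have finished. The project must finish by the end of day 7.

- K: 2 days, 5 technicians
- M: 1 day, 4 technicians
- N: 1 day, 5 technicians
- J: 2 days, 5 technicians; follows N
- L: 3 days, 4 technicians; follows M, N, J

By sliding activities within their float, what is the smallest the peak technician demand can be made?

9

Early-start (K@1, M@1, N@1, J@2, L@4) gives peak 14: d1:14  d2:10  d3:5  d4:4  d5:4  d6:4  d7:0.
Shift K→4.
Schedule K@4, M@1, N@1, J@2, L@4: d1:9  d2:5  d3:5  d4:9  d5:9  d6:4  d7:0 — peak 9.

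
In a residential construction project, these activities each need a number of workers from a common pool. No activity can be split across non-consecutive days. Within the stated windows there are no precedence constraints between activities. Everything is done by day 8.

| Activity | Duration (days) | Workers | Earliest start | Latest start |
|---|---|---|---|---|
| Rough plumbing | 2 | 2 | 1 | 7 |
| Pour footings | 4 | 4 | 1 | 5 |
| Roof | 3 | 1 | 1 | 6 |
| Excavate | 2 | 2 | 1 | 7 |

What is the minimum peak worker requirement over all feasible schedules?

Early-start (Rough plumbing@1, Pour footings@1, Roof@1, Excavate@1) gives peak 9: d1:9  d2:9  d3:5  d4:4  d5:0  d6:0  d7:0  d8:0.
Shift Pour footings→5, Excavate→3.
Schedule Rough plumbing@1, Pour footings@5, Roof@1, Excavate@3: d1:3  d2:3  d3:3  d4:2  d5:4  d6:4  d7:4  d8:4 — peak 4.
Total worker-days = 27 over 8 days ⇒ peak ≥ ⌈27/8⌉ = 4, so 4 is optimal.

4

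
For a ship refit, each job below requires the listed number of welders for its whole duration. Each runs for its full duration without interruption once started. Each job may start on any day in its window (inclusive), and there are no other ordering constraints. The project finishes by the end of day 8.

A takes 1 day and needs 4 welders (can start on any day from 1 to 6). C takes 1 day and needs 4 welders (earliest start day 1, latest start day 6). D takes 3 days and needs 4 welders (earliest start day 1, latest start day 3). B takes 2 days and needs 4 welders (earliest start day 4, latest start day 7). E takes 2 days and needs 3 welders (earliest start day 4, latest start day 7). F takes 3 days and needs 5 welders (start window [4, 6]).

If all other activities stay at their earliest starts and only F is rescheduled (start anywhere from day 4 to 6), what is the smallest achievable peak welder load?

F@4: d1:12  d2:4  d3:4  d4:12  d5:12  d6:5  d7:0  d8:0 → peak 12
F@5: d1:12  d2:4  d3:4  d4:7  d5:12  d6:5  d7:5  d8:0 → peak 12
F@6: d1:12  d2:4  d3:4  d4:7  d5:7  d6:5  d7:5  d8:5 → peak 12
Best is F@4, peak 12.

12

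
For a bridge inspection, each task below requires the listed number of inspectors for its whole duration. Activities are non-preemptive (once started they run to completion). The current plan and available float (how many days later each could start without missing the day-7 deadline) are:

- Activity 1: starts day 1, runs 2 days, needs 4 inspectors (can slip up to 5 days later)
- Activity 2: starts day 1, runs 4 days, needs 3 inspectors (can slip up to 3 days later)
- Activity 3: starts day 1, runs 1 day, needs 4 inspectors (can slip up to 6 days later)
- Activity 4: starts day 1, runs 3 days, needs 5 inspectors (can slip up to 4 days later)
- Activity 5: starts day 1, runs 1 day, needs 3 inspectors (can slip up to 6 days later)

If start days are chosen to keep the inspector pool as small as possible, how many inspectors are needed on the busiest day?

7

Early-start (Activity 1@1, Activity 2@1, Activity 3@1, Activity 4@1, Activity 5@1) gives peak 19: d1:19  d2:12  d3:8  d4:3  d5:0  d6:0  d7:0.
Shift Activity 3→3, Activity 4→5, Activity 5→4.
Schedule Activity 1@1, Activity 2@1, Activity 3@3, Activity 4@5, Activity 5@4: d1:7  d2:7  d3:7  d4:6  d5:5  d6:5  d7:5 — peak 7.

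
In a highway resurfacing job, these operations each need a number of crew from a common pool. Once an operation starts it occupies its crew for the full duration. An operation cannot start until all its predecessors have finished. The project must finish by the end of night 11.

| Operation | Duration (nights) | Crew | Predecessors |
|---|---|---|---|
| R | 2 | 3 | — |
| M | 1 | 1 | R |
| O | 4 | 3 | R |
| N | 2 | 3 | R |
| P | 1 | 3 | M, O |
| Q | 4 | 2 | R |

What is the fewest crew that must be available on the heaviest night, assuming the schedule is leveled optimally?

Early-start (R@1, M@3, O@3, N@3, P@7, Q@3) gives peak 9: n1:3  n2:3  n3:9  n4:8  n5:5  n6:5  n7:3  n8:0  n9:0  n10:0  n11:0.
Shift N→7, P→9, Q→4.
Schedule R@1, M@3, O@3, N@7, P@9, Q@4: n1:3  n2:3  n3:4  n4:5  n5:5  n6:5  n7:5  n8:3  n9:3  n10:0  n11:0 — peak 5.

5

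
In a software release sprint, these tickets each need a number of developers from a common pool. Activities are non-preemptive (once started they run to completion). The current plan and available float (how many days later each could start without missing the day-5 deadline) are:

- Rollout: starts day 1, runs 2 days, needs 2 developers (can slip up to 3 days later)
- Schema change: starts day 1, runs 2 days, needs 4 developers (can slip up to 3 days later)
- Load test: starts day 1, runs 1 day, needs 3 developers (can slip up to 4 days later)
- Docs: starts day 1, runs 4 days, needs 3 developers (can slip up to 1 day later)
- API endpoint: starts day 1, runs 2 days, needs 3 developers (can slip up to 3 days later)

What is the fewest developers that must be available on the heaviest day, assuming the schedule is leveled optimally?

Early-start (Rollout@1, Schema change@1, Load test@1, Docs@1, API endpoint@1) gives peak 15: d1:15  d2:12  d3:3  d4:3  d5:0.
Shift Schema change→3, Docs→2.
Schedule Rollout@1, Schema change@3, Load test@1, Docs@2, API endpoint@1: d1:8  d2:8  d3:7  d4:7  d5:3 — peak 8.

8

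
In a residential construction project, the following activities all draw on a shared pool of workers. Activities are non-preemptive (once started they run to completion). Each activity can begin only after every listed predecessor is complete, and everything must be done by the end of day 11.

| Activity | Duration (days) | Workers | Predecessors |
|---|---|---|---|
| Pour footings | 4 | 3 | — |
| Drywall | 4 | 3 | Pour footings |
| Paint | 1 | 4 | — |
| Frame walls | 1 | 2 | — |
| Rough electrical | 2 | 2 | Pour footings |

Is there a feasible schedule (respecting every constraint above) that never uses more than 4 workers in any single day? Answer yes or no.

yes

Schedule Pour footings@1, Drywall@5, Paint@9, Frame walls@10, Rough electrical@10: d1:3  d2:3  d3:3  d4:3  d5:3  d6:3  d7:3  d8:3  d9:4  d10:4  d11:2 — peak 4 ≤ 4.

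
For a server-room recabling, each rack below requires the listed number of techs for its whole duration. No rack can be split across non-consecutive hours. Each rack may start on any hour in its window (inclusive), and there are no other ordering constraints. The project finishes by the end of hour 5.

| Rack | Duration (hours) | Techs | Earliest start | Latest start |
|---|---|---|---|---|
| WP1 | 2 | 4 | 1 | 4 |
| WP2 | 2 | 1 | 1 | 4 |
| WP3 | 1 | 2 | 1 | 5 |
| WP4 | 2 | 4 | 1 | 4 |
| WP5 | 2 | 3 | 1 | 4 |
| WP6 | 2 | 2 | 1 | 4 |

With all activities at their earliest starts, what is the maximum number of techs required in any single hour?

Early-start schedule: WP1@1, WP2@1, WP3@1, WP4@1, WP5@1, WP6@1.
Load per hour: hour 1: 16, hour 2: 14, hour 3: 0, hour 4: 0, hour 5: 0.
Peak is 16.

16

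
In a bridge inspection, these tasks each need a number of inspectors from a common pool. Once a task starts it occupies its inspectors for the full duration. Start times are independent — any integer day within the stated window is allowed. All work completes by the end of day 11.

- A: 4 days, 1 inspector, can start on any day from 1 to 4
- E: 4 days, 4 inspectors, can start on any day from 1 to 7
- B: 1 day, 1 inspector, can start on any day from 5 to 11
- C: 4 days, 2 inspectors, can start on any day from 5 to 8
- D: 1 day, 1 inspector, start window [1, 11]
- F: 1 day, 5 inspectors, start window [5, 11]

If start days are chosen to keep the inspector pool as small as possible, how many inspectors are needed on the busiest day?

Early-start (A@1, E@1, B@5, C@5, D@1, F@5) gives peak 8: d1:6  d2:5  d3:5  d4:5  d5:8  d6:2  d7:2  d8:2  d9:0  d10:0  d11:0.
Shift D→5, F→9.
Schedule A@1, E@1, B@5, C@5, D@5, F@9: d1:5  d2:5  d3:5  d4:5  d5:4  d6:2  d7:2  d8:2  d9:5  d10:0  d11:0 — peak 5.

5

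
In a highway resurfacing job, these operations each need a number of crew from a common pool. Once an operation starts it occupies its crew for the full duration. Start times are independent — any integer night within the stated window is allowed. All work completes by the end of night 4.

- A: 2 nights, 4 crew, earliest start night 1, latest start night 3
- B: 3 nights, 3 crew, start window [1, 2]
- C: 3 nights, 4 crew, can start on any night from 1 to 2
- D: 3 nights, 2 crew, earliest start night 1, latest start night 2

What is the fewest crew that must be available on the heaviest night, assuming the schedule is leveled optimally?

Schedule A@1, B@1, C@1, D@1: n1:13  n2:13  n3:9  n4:0 — peak 13.
No arrangement of the 24 feasible schedules does better.

13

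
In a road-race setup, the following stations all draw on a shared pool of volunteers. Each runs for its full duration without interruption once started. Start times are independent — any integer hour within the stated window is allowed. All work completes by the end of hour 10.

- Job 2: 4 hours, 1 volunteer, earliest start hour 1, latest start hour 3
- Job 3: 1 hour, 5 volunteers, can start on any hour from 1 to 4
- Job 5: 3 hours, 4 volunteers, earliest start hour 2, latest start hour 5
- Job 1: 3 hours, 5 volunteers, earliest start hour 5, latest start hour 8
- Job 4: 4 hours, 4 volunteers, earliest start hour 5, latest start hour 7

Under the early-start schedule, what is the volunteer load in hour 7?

9

At early start, hour 7 has: Job 1, Job 4.
Demand: 5 + 4 = 9.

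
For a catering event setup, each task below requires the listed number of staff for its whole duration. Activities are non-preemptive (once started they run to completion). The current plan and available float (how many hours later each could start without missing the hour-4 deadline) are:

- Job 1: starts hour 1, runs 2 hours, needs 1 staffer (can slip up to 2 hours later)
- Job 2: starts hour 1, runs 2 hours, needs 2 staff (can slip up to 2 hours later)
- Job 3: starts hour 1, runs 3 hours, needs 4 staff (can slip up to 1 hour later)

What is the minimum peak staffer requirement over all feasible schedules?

6

Early-start (Job 1@1, Job 2@1, Job 3@1) gives peak 7: h1:7  h2:7  h3:4  h4:0.
Shift Job 2→3.
Schedule Job 1@1, Job 2@3, Job 3@1: h1:5  h2:5  h3:6  h4:2 — peak 6.
No arrangement of the 18 feasible schedules does better.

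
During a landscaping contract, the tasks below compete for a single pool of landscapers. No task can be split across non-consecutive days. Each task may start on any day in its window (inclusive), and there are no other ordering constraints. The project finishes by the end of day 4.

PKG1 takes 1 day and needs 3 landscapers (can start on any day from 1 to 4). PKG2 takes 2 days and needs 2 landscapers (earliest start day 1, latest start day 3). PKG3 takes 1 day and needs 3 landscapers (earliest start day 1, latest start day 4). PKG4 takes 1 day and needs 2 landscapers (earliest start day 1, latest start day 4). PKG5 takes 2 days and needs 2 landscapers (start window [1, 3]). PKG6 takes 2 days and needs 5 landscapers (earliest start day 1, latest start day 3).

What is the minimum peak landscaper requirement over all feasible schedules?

Early-start (PKG1@1, PKG2@1, PKG3@1, PKG4@1, PKG5@1, PKG6@1) gives peak 17: d1:17  d2:9  d3:0  d4:0.
Shift PKG3→2, PKG5→2, PKG6→3.
Schedule PKG1@1, PKG2@1, PKG3@2, PKG4@1, PKG5@2, PKG6@3: d1:7  d2:7  d3:7  d4:5 — peak 7.
Total landscaper-days = 26 over 4 days ⇒ peak ≥ ⌈26/4⌉ = 7, so 7 is optimal.

7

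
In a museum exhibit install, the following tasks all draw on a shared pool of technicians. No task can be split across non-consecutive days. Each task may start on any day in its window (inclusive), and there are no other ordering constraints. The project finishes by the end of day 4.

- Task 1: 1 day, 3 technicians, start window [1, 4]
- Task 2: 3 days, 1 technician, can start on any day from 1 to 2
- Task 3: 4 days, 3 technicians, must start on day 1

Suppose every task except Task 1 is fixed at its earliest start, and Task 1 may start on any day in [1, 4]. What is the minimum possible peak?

Task 1@1: d1:7  d2:4  d3:4  d4:3 → peak 7
Task 1@2: d1:4  d2:7  d3:4  d4:3 → peak 7
Task 1@3: d1:4  d2:4  d3:7  d4:3 → peak 7
Task 1@4: d1:4  d2:4  d3:4  d4:6 → peak 6
Best is Task 1@4, peak 6.

6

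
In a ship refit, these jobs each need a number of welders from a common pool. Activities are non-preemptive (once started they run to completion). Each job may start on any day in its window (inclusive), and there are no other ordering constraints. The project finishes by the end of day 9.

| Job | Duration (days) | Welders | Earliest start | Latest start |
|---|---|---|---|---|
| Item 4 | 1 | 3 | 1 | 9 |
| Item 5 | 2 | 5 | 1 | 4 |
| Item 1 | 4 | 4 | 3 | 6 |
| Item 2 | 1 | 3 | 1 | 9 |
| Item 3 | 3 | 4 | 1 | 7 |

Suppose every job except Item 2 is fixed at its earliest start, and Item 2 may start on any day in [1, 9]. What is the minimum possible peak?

12

Item 2@1: d1:15  d2:9  d3:8  d4:4  d5:4  d6:4  d7:0  d8:0  d9:0 → peak 15
Item 2@2: d1:12  d2:12  d3:8  d4:4  d5:4  d6:4  d7:0  d8:0  d9:0 → peak 12
Item 2@3: d1:12  d2:9  d3:11  d4:4  d5:4  d6:4  d7:0  d8:0  d9:0 → peak 12
Item 2@4: d1:12  d2:9  d3:8  d4:7  d5:4  d6:4  d7:0  d8:0  d9:0 → peak 12
Item 2@5: d1:12  d2:9  d3:8  d4:4  d5:7  d6:4  d7:0  d8:0  d9:0 → peak 12
Item 2@6: d1:12  d2:9  d3:8  d4:4  d5:4  d6:7  d7:0  d8:0  d9:0 → peak 12
Item 2@7: d1:12  d2:9  d3:8  d4:4  d5:4  d6:4  d7:3  d8:0  d9:0 → peak 12
Item 2@8: d1:12  d2:9  d3:8  d4:4  d5:4  d6:4  d7:0  d8:3  d9:0 → peak 12
Item 2@9: d1:12  d2:9  d3:8  d4:4  d5:4  d6:4  d7:0  d8:0  d9:3 → peak 12
Best is Item 2@2, peak 12.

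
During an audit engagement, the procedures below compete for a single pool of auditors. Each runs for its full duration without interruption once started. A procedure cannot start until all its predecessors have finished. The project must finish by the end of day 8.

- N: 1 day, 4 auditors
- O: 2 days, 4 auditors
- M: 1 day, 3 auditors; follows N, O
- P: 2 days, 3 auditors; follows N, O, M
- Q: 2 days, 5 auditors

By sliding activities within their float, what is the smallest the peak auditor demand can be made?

5

Early-start (N@1, O@1, M@3, P@4, Q@1) gives peak 13: d1:13  d2:9  d3:3  d4:3  d5:3  d6:0  d7:0  d8:0.
Shift O→2, M→4, P→5, Q→7.
Schedule N@1, O@2, M@4, P@5, Q@7: d1:4  d2:4  d3:4  d4:3  d5:3  d6:3  d7:5  d8:5 — peak 5.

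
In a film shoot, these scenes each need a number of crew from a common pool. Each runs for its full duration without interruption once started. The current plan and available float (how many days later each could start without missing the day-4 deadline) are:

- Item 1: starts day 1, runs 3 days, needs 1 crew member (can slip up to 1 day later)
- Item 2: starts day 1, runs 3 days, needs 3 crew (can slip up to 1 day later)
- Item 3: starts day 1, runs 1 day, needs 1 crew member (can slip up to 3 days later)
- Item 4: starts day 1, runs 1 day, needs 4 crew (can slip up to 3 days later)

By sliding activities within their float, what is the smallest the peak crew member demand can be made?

Early-start (Item 1@1, Item 2@1, Item 3@1, Item 4@1) gives peak 9: d1:9  d2:4  d3:4  d4:0.
Shift Item 4→4.
Schedule Item 1@1, Item 2@1, Item 3@1, Item 4@4: d1:5  d2:4  d3:4  d4:4 — peak 5.
Total crew member-days = 17 over 4 days ⇒ peak ≥ ⌈17/4⌉ = 5, so 5 is optimal.

5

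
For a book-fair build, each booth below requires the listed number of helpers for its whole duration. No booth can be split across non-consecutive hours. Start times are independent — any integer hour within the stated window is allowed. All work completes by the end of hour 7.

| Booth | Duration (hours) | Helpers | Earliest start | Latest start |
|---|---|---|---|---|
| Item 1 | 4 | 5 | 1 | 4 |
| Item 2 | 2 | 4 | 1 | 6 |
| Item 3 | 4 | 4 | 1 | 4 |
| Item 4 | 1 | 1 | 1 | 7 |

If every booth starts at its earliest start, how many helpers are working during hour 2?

At early start, hour 2 has: Item 1, Item 2, Item 3.
Demand: 5 + 4 + 4 = 13.

13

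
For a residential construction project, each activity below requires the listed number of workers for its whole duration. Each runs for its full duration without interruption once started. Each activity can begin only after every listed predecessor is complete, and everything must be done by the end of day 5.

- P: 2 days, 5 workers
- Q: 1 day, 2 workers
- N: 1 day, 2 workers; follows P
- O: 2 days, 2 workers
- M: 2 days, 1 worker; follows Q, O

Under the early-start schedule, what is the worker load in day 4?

At early start, day 4 has: M.
Demand: 1 = 1.

1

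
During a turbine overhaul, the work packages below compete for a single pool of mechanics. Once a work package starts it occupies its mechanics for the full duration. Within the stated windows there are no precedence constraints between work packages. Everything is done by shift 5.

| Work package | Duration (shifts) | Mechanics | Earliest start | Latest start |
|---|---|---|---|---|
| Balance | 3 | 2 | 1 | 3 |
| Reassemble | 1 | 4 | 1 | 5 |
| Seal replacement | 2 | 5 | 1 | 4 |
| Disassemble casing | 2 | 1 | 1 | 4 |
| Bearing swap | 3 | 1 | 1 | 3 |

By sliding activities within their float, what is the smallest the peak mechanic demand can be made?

Early-start (Balance@1, Reassemble@1, Seal replacement@1, Disassemble casing@1, Bearing swap@1) gives peak 13: s1:13  s2:9  s3:3  s4:0  s5:0.
Shift Seal replacement→4, Disassemble casing→2, Bearing swap→2.
Schedule Balance@1, Reassemble@1, Seal replacement@4, Disassemble casing@2, Bearing swap@2: s1:6  s2:4  s3:4  s4:6  s5:5 — peak 6.

6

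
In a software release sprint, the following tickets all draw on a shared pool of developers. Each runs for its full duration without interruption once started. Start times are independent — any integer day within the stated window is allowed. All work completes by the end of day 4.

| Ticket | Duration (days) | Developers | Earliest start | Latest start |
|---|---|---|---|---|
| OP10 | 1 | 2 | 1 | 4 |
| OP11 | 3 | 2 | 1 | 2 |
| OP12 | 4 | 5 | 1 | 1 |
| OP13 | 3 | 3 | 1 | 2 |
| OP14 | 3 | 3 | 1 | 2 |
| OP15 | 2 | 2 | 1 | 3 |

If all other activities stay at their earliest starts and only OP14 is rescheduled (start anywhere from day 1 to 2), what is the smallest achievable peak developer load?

OP14@1: d1:17  d2:15  d3:13  d4:5 → peak 17
OP14@2: d1:14  d2:15  d3:13  d4:8 → peak 15
Best is OP14@2, peak 15.

15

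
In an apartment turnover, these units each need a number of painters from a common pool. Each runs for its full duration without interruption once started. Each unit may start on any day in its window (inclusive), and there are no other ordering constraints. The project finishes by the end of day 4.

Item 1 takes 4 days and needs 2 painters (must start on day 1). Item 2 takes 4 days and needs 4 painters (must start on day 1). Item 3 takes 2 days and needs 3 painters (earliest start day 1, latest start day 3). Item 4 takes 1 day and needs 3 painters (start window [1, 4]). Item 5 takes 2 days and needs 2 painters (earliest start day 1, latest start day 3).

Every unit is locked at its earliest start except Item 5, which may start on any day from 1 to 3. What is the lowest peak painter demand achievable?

12

Item 5@1: d1:14  d2:11  d3:6  d4:6 → peak 14
Item 5@2: d1:12  d2:11  d3:8  d4:6 → peak 12
Item 5@3: d1:12  d2:9  d3:8  d4:8 → peak 12
Best is Item 5@2, peak 12.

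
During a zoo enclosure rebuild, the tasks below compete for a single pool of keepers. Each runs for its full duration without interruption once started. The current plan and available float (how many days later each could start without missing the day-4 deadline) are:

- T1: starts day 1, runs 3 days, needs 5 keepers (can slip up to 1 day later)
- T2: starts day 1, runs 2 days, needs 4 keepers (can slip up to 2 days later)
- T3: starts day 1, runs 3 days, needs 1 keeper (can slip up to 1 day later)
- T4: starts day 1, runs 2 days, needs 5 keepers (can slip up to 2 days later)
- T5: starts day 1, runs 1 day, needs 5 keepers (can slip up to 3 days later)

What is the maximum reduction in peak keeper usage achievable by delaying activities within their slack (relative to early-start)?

9

Early-start peak: d1:20  d2:15  d3:6  d4:0 ⇒ 20.
Leveled (T1@1, T2@1, T3@1, T4@3, T5@4): d1:10  d2:10  d3:11  d4:10 ⇒ 11.
Reduction 20 − 11 = 9.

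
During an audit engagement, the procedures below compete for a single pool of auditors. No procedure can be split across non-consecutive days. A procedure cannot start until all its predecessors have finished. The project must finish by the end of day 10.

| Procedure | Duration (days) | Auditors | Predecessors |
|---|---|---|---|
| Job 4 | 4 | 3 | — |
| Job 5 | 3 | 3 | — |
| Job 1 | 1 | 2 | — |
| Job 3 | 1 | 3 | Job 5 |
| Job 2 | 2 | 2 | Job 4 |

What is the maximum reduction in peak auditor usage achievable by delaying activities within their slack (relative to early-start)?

Early-start peak: d1:8  d2:6  d3:6  d4:6  d5:2  d6:2  d7:0  d8:0  d9:0  d10:0 ⇒ 8.
Leveled (Job 4@1, Job 5@5, Job 1@8, Job 3@10, Job 2@8): d1:3  d2:3  d3:3  d4:3  d5:3  d6:3  d7:3  d8:4  d9:2  d10:3 ⇒ 4.
Reduction 8 − 4 = 4.

4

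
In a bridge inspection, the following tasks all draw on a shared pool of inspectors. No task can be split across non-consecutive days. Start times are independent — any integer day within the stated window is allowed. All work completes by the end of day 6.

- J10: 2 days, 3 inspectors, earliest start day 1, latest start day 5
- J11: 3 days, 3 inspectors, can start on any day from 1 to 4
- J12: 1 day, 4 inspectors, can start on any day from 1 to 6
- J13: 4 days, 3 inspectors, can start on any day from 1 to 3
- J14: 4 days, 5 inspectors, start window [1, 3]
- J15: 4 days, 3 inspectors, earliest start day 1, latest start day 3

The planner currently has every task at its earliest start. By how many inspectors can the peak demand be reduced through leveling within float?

Early-start peak: d1:21  d2:17  d3:14  d4:11  d5:0  d6:0 ⇒ 21.
Leveled (J10@1, J11@1, J12@1, J13@1, J14@2, J15@3): d1:13  d2:14  d3:14  d4:11  d5:8  d6:3 ⇒ 14.
Reduction 21 − 14 = 7.

7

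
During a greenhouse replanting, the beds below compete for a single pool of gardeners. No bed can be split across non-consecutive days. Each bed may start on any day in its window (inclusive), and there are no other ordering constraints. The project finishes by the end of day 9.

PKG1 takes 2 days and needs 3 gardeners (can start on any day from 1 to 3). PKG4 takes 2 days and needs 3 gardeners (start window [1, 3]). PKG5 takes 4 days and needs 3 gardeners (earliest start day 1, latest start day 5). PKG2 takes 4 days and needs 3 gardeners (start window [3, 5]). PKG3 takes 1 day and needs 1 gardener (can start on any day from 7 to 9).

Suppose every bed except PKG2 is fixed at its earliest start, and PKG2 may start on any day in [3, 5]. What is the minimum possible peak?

PKG2@3: d1:9  d2:9  d3:6  d4:6  d5:3  d6:3  d7:1  d8:0  d9:0 → peak 9
PKG2@4: d1:9  d2:9  d3:3  d4:6  d5:3  d6:3  d7:4  d8:0  d9:0 → peak 9
PKG2@5: d1:9  d2:9  d3:3  d4:3  d5:3  d6:3  d7:4  d8:3  d9:0 → peak 9
Best is PKG2@3, peak 9.

9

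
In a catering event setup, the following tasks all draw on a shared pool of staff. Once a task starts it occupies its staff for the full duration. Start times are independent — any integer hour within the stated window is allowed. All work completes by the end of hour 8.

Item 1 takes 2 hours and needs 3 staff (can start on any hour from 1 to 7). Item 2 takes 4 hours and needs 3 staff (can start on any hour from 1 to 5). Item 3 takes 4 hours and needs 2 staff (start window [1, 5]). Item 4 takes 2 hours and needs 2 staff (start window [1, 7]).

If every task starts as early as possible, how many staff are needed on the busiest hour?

10

Early-start schedule: Item 1@1, Item 2@1, Item 3@1, Item 4@1.
Load per hour: hour 1: 10, hour 2: 10, hour 3: 5, hour 4: 5, hour 5: 0, hour 6: 0, hour 7: 0, hour 8: 0.
Peak is 10.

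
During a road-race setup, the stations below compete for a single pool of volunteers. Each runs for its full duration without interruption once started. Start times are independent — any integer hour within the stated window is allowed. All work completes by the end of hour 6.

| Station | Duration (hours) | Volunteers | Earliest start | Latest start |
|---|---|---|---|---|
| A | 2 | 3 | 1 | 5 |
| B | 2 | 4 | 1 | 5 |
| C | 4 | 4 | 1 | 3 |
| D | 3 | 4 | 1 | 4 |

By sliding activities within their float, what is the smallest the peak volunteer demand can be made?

Early-start (A@1, B@1, C@1, D@1) gives peak 15: h1:15  h2:15  h3:8  h4:4  h5:0  h6:0.
Shift C→3, D→3.
Schedule A@1, B@1, C@3, D@3: h1:7  h2:7  h3:8  h4:8  h5:8  h6:4 — peak 8.

8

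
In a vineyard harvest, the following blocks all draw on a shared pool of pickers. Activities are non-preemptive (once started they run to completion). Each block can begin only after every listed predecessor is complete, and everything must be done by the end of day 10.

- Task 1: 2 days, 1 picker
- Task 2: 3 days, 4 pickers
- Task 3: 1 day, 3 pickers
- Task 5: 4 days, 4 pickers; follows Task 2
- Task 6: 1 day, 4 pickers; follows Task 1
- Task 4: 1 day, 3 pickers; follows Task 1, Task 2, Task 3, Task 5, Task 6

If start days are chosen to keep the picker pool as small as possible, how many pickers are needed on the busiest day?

5

Early-start (Task 1@1, Task 2@1, Task 3@1, Task 5@4, Task 6@3, Task 4@8) gives peak 8: d1:8  d2:5  d3:8  d4:4  d5:4  d6:4  d7:4  d8:3  d9:0  d10:0.
Shift Task 3→4, Task 5→5, Task 6→9, Task 4→10.
Schedule Task 1@1, Task 2@1, Task 3@4, Task 5@5, Task 6@9, Task 4@10: d1:5  d2:5  d3:4  d4:3  d5:4  d6:4  d7:4  d8:4  d9:4  d10:3 — peak 5.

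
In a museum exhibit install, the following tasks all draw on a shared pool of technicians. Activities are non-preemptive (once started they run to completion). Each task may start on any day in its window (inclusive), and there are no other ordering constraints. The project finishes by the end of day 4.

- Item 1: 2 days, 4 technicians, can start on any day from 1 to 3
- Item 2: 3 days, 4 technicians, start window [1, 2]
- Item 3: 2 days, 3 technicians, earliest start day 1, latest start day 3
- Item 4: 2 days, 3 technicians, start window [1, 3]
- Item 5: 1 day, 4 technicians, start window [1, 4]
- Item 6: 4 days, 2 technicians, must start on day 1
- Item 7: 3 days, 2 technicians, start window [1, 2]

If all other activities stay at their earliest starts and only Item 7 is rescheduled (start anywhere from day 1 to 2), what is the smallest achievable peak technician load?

Item 7@1: d1:22  d2:18  d3:8  d4:2 → peak 22
Item 7@2: d1:20  d2:18  d3:8  d4:4 → peak 20
Best is Item 7@2, peak 20.

20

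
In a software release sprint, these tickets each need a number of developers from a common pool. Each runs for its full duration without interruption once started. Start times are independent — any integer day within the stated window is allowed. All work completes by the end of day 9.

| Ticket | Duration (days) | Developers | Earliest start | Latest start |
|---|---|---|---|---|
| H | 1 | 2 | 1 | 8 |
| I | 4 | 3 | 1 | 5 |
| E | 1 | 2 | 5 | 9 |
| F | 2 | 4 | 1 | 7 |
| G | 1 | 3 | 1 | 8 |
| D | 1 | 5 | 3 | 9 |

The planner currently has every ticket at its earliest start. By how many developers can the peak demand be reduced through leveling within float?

Early-start peak: d1:12  d2:7  d3:8  d4:3  d5:2  d6:0  d7:0  d8:0  d9:0 ⇒ 12.
Leveled (H@1, I@1, E@5, F@6, G@5, D@8): d1:5  d2:3  d3:3  d4:3  d5:5  d6:4  d7:4  d8:5  d9:0 ⇒ 5.
Reduction 12 − 5 = 7.

7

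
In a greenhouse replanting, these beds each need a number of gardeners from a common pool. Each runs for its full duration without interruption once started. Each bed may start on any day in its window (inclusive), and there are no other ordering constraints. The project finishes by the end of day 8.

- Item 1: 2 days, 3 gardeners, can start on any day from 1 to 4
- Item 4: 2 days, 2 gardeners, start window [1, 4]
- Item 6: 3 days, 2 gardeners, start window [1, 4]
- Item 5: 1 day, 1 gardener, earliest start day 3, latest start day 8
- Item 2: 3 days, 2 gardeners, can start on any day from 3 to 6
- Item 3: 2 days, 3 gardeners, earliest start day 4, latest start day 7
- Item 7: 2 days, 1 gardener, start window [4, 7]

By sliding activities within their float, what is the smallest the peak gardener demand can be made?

5

Early-start (Item 1@1, Item 4@1, Item 6@1, Item 5@3, Item 2@3, Item 3@4, Item 7@4) gives peak 7: d1:7  d2:7  d3:5  d4:6  d5:6  d6:0  d7:0  d8:0.
Shift Item 6→3, Item 3→6.
Schedule Item 1@1, Item 4@1, Item 6@3, Item 5@3, Item 2@3, Item 3@6, Item 7@4: d1:5  d2:5  d3:5  d4:5  d5:5  d6:3  d7:3  d8:0 — peak 5.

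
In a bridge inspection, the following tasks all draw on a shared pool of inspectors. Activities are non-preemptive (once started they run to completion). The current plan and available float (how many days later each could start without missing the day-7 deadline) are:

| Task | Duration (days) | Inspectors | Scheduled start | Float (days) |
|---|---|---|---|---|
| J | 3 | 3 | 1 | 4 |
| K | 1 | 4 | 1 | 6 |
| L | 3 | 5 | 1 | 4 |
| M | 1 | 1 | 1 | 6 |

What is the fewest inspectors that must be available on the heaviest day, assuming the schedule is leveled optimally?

5

Early-start (J@1, K@1, L@1, M@1) gives peak 13: d1:13  d2:8  d3:8  d4:0  d5:0  d6:0  d7:0.
Shift K→4, L→5.
Schedule J@1, K@4, L@5, M@1: d1:4  d2:3  d3:3  d4:4  d5:5  d6:5  d7:5 — peak 5.
Total inspector-days = 29 over 7 days ⇒ peak ≥ ⌈29/7⌉ = 5, so 5 is optimal.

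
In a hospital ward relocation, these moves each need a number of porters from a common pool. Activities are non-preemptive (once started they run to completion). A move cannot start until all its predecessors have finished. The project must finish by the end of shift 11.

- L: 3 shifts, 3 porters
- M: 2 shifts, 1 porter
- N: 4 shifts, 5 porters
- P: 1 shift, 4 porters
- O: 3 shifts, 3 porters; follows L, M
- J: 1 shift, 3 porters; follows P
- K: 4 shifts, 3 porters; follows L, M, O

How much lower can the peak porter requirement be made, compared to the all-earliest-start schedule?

Early-start peak: s1:13  s2:12  s3:8  s4:8  s5:3  s6:3  s7:3  s8:3  s9:3  s10:3  s11:0 ⇒ 13.
Leveled (L@1, M@1, N@3, P@1, O@4, J@2, K@7): s1:8  s2:7  s3:8  s4:8  s5:8  s6:8  s7:3  s8:3  s9:3  s10:3  s11:0 ⇒ 8.
Reduction 13 − 8 = 5.

5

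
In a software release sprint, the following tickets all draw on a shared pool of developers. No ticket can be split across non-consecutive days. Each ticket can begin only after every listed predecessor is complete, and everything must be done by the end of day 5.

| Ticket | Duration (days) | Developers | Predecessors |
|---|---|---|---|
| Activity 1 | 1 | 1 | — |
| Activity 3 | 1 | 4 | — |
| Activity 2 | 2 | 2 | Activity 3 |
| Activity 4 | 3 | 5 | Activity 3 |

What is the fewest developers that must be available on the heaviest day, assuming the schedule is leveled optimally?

7

Schedule Activity 1@1, Activity 3@1, Activity 2@2, Activity 4@2: d1:5  d2:7  d3:7  d4:5  d5:0 — peak 7.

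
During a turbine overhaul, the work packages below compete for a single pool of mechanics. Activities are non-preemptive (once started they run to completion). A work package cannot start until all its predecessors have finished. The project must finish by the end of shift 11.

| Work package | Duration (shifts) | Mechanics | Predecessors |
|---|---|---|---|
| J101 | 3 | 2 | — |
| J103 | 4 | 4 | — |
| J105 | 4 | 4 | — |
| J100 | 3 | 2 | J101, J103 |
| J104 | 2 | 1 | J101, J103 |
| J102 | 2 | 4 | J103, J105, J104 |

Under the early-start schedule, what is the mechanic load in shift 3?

At early start, shift 3 has: J101, J103, J105.
Demand: 2 + 4 + 4 = 10.

10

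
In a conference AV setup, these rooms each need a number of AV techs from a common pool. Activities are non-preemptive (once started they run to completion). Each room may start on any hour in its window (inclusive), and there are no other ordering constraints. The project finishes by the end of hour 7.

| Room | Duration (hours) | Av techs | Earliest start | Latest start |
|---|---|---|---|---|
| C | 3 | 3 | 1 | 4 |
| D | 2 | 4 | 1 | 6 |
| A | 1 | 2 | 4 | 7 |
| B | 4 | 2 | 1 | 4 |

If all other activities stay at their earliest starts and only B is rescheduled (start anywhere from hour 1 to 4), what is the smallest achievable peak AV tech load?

7

B@1: h1:9  h2:9  h3:5  h4:4  h5:0  h6:0  h7:0 → peak 9
B@2: h1:7  h2:9  h3:5  h4:4  h5:2  h6:0  h7:0 → peak 9
B@3: h1:7  h2:7  h3:5  h4:4  h5:2  h6:2  h7:0 → peak 7
B@4: h1:7  h2:7  h3:3  h4:4  h5:2  h6:2  h7:2 → peak 7
Best is B@3, peak 7.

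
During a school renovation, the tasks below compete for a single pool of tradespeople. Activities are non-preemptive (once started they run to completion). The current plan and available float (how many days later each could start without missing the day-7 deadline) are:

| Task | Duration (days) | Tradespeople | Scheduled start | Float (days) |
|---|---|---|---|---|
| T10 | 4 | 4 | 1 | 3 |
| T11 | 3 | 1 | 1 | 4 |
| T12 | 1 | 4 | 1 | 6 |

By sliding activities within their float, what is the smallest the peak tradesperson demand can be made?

5

Early-start (T10@1, T11@1, T12@1) gives peak 9: d1:9  d2:5  d3:5  d4:4  d5:0  d6:0  d7:0.
Shift T12→5.
Schedule T10@1, T11@1, T12@5: d1:5  d2:5  d3:5  d4:4  d5:4  d6:0  d7:0 — peak 5.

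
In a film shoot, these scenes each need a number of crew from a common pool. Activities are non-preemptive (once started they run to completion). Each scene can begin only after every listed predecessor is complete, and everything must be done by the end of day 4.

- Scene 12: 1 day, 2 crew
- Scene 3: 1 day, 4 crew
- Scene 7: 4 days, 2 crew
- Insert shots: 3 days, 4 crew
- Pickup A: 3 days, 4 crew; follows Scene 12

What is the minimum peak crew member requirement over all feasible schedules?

10

Early-start (Scene 12@1, Scene 3@1, Scene 7@1, Insert shots@1, Pickup A@2) gives peak 12: d1:12  d2:10  d3:10  d4:6.
Shift Insert shots→2.
Schedule Scene 12@1, Scene 3@1, Scene 7@1, Insert shots@2, Pickup A@2: d1:8  d2:10  d3:10  d4:10 — peak 10.
Total crew member-days = 38 over 4 days ⇒ peak ≥ ⌈38/4⌉ = 10, so 10 is optimal.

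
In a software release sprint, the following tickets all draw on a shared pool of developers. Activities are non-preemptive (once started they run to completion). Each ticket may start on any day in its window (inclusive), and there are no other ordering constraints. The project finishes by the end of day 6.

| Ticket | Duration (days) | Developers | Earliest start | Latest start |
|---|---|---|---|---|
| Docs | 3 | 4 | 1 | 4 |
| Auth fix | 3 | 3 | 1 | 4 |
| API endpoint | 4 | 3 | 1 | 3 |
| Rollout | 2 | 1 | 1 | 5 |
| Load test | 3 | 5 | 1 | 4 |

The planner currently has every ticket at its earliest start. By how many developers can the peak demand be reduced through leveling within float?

Early-start peak: d1:16  d2:16  d3:15  d4:3  d5:0  d6:0 ⇒ 16.
Leveled (Docs@1, Auth fix@1, API endpoint@1, Rollout@4, Load test@4): d1:10  d2:10  d3:10  d4:9  d5:6  d6:5 ⇒ 10.
Reduction 16 − 10 = 6.

6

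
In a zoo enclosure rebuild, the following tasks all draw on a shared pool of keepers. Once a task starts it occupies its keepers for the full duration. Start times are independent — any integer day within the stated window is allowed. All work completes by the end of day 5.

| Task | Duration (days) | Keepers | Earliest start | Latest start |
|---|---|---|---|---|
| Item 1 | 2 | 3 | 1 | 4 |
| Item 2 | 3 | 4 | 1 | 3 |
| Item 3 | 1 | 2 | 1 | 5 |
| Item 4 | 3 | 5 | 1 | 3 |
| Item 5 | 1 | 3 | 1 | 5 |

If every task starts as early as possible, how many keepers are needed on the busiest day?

17

Early-start schedule: Item 1@1, Item 2@1, Item 3@1, Item 4@1, Item 5@1.
Load per day: day 1: 17, day 2: 12, day 3: 9, day 4: 0, day 5: 0.
Peak is 17.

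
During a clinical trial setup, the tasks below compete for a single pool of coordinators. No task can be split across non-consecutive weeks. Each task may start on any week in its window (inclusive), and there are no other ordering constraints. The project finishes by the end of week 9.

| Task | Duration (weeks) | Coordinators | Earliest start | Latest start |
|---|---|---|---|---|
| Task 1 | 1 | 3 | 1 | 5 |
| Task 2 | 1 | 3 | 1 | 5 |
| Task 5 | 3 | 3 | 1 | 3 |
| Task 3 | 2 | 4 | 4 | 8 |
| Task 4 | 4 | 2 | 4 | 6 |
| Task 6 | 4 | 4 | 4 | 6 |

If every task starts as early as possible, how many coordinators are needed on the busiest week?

10

Early-start schedule: Task 1@1, Task 2@1, Task 5@1, Task 3@4, Task 4@4, Task 6@4.
Load per week: week 1: 9, week 2: 3, week 3: 3, week 4: 10, week 5: 10, week 6: 6, week 7: 6, week 8: 0, week 9: 0.
Peak is 10.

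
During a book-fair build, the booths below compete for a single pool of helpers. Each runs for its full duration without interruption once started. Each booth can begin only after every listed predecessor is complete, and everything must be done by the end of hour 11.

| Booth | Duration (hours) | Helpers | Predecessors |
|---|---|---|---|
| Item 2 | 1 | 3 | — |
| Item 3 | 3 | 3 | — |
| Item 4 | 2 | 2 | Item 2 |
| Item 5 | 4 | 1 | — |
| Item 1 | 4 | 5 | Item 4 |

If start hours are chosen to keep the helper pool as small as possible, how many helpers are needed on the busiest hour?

5

Early-start (Item 2@1, Item 3@1, Item 4@2, Item 5@1, Item 1@4) gives peak 7: h1:7  h2:6  h3:6  h4:6  h5:5  h6:5  h7:5  h8:0  h9:0  h10:0  h11:0.
Shift Item 3→2, Item 5→4, Item 1→8.
Schedule Item 2@1, Item 3@2, Item 4@2, Item 5@4, Item 1@8: h1:3  h2:5  h3:5  h4:4  h5:1  h6:1  h7:1  h8:5  h9:5  h10:5  h11:5 — peak 5.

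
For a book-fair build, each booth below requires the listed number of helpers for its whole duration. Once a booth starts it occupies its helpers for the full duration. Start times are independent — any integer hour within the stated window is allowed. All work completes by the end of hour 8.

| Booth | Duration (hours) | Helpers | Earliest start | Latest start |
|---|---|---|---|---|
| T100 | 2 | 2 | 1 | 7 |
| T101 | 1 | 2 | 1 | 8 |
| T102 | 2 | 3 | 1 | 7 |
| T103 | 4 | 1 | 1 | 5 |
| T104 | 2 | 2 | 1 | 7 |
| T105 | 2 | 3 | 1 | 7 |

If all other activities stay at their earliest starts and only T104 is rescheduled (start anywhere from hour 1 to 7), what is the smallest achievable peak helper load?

T104@1: h1:13  h2:11  h3:1  h4:1  h5:0  h6:0  h7:0  h8:0 → peak 13
T104@2: h1:11  h2:11  h3:3  h4:1  h5:0  h6:0  h7:0  h8:0 → peak 11
T104@3: h1:11  h2:9  h3:3  h4:3  h5:0  h6:0  h7:0  h8:0 → peak 11
T104@4: h1:11  h2:9  h3:1  h4:3  h5:2  h6:0  h7:0  h8:0 → peak 11
T104@5: h1:11  h2:9  h3:1  h4:1  h5:2  h6:2  h7:0  h8:0 → peak 11
T104@6: h1:11  h2:9  h3:1  h4:1  h5:0  h6:2  h7:2  h8:0 → peak 11
T104@7: h1:11  h2:9  h3:1  h4:1  h5:0  h6:0  h7:2  h8:2 → peak 11
Best is T104@2, peak 11.

11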